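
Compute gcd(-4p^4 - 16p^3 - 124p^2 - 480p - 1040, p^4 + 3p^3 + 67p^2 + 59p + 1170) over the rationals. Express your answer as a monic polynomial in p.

Apply the Euclidean algorithm:
  -4p^4 - 16p^3 - 124p^2 - 480p - 1040 = (-4)(p^4 + 3p^3 + 67p^2 + 59p + 1170) + (-4p^3 + 144p^2 - 244p + 3640)
  p^4 + 3p^3 + 67p^2 + 59p + 1170 = (-(1/4)p - 39/4)(-4p^3 + 144p^2 - 244p + 3640) + (1410p^2 - 1410p + 36660)
  -4p^3 + 144p^2 - 244p + 3640 = (-(2/705)p + 14/141)(1410p^2 - 1410p + 36660) + (0)
Last nonzero remainder: 1410p^2 - 1410p + 36660. Dividing through by 1410 gives the monic gcd p^2 - p + 26.

p^2 - p + 26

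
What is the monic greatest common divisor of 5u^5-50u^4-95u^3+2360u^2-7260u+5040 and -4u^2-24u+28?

u^2+6u-7

Repeated division with remainder:
  5u^5-50u^4-95u^3+2360u^2-7260u+5040 = (-(5/4)u^3+20u^2-105u+180)(-4u^2-24u+28) + (0)
Last nonzero remainder: -4u^2-24u+28. Dividing through by -4 gives the monic gcd u^2+6u-7.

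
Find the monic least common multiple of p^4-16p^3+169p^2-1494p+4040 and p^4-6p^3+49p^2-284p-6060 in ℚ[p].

p^5-10p^4+73p^3-480p^2-4924p+24240

Euclidean algorithm in ℚ[p]:
  p^4-16p^3+169p^2-1494p+4040 = (p^4-6p^3+49p^2-284p-6060) + (-10p^3+120p^2-1210p+10100)
  p^4-6p^3+49p^2-284p-6060 = (-(1/10)p-3/5)(-10p^3+120p^2-1210p+10100) + (0)
Last nonzero remainder: -10p^3+120p^2-1210p+10100. Dividing through by -10 gives the monic gcd p^3-12p^2+121p-1010.
Then lcm(f, g) = f·g / gcd(f, g); expanding and making the result monic gives the answer.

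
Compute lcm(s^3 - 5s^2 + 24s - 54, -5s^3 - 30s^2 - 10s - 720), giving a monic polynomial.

Euclidean algorithm in ℚ[s]:
  s^3 - 5s^2 + 24s - 54 = (-1/5)(-5s^3 - 30s^2 - 10s - 720) + (-11s^2 + 22s - 198)
  -5s^3 - 30s^2 - 10s - 720 = ((5/11)s + 40/11)(-11s^2 + 22s - 198) + (0)
Last nonzero remainder: -11s^2 + 22s - 198. Dividing through by -11 gives the monic gcd s^2 - 2s + 18.
Then lcm(f, g) = f·g / gcd(f, g); expanding and making the result monic gives the answer.

s^4 + 3s^3 - 16s^2 + 138s - 432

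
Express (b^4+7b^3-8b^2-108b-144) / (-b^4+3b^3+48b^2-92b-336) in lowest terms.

(-b-3)/(b-7)

Euclidean algorithm in ℚ[b]:
  b^4+7b^3-8b^2-108b-144 = (-1)(-b^4+3b^3+48b^2-92b-336) + (10b^3+40b^2-200b-480)
  -b^4+3b^3+48b^2-92b-336 = (-(1/10)b+7/10)(10b^3+40b^2-200b-480) + (0)
Last nonzero remainder: 10b^3+40b^2-200b-480. Dividing through by 10 gives the monic gcd b^3+4b^2-20b-48.
Cancel b^3+4b^2-20b-48 from numerator and denominator to get the reduced form.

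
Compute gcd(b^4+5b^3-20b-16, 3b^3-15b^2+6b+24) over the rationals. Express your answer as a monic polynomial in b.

b^2-b-2

Repeated division with remainder:
  b^4+5b^3-20b-16 = ((1/3)b+10/3)(3b^3-15b^2+6b+24) + (48b^2-48b-96)
  3b^3-15b^2+6b+24 = ((1/16)b-1/4)(48b^2-48b-96) + (0)
Last nonzero remainder: 48b^2-48b-96. Dividing through by 48 gives the monic gcd b^2-b-2.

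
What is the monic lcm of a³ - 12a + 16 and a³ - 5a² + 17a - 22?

By polynomial division,
  a³ - 12a + 16 = (a³ - 5a² + 17a - 22) + (5a² - 29a + 38)
  a³ - 5a² + 17a - 22 = ((1/5)a + 4/25)(5a² - 29a + 38) + ((351/25)a - 702/25)
  5a² - 29a + 38 = ((125/351)a - 475/351)((351/25)a - 702/25) + (0)
Last nonzero remainder: (351/25)a - 702/25. Dividing through by 351/25 gives the monic gcd a - 2.
Then lcm(f, g) = f·g / gcd(f, g); expanding and making the result monic gives the answer.

a⁵ - 3a⁴ - a³ + 52a² - 180a + 176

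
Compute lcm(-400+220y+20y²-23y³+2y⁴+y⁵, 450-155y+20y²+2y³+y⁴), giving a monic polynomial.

Euclidean algorithm in ℚ[y]:
  y⁵+2y⁴-23y³+20y²+220y-400 = (y)(y⁴+2y³+20y²-155y+450) + (-43y³+175y²-230y-400)
  y⁴+2y³+20y²-155y+450 = (-(1/43)y-261/1849)(-43y³+175y²-230y-400) + ((72765/1849)y²-(363825/1849)y+727650/1849)
  -43y³+175y²-230y-400 = (-(79507/72765)y-14792/14553)((72765/1849)y²-(363825/1849)y+727650/1849) + (0)
Last nonzero remainder: (72765/1849)y²-(363825/1849)y+727650/1849. Dividing through by 72765/1849 gives the monic gcd y²-5y+10.
Then lcm(f, g) = f·g / gcd(f, g); expanding and making the result monic gives the answer.

-18000+7100y+2040y²-675y³-51y⁴+36y⁵+9y⁶+y⁷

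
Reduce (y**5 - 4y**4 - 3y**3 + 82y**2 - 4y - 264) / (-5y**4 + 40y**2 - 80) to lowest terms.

By polynomial division,
  y**5 - 4y**4 - 3y**3 + 82y**2 - 4y - 264 = (-(1/5)y + 4/5)(-5y**4 + 40y**2 - 80) + (5y**3 + 50y**2 - 20y - 200)
  -5y**4 + 40y**2 - 80 = (-y + 10)(5y**3 + 50y**2 - 20y - 200) + (-480y**2 + 1920)
  5y**3 + 50y**2 - 20y - 200 = (-(1/96)y - 5/48)(-480y**2 + 1920) + (0)
Last nonzero remainder: -480y**2 + 1920. Dividing through by -480 gives the monic gcd y**2 - 4.
Cancel y**2 - 4 from numerator and denominator to get the reduced form.

(-y**3 + 4y**2 - y - 66)/(5y**2 - 20)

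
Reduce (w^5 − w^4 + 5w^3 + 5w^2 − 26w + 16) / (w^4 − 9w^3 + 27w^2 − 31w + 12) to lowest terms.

Repeated division with remainder:
  w^5 − w^4 + 5w^3 + 5w^2 − 26w + 16 = (w + 8)(w^4 − 9w^3 + 27w^2 − 31w + 12) + (50w^3 − 180w^2 + 210w − 80)
  w^4 − 9w^3 + 27w^2 − 31w + 12 = ((1/50)w − 27/250)(50w^3 − 180w^2 + 210w − 80) + ((84/25)w^2 − (168/25)w + 84/25)
  50w^3 − 180w^2 + 210w − 80 = ((625/42)w − 500/21)((84/25)w^2 − (168/25)w + 84/25) + (0)
Last nonzero remainder: (84/25)w^2 − (168/25)w + 84/25. Dividing through by 84/25 gives the monic gcd w^2 − 2w + 1.
Cancel w^2 − 2w + 1 from numerator and denominator to get the reduced form.

(w^3 + w^2 + 6w + 16)/(w^2 − 7w + 12)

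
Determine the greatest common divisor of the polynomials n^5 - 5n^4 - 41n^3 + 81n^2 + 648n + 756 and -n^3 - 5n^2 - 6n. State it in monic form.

By polynomial division,
  n^5 - 5n^4 - 41n^3 + 81n^2 + 648n + 756 = (-n^2 + 10n - 3)(-n^3 - 5n^2 - 6n) + (126n^2 + 630n + 756)
  -n^3 - 5n^2 - 6n = (-(1/126)n)(126n^2 + 630n + 756) + (0)
Last nonzero remainder: 126n^2 + 630n + 756. Dividing through by 126 gives the monic gcd n^2 + 5n + 6.

n^2 + 5n + 6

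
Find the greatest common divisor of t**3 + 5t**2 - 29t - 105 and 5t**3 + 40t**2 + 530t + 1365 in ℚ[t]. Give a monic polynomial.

Repeated division with remainder:
  t**3 + 5t**2 - 29t - 105 = (1/5)(5t**3 + 40t**2 + 530t + 1365) + (-3t**2 - 135t - 378)
  5t**3 + 40t**2 + 530t + 1365 = (-(5/3)t + 185/3)(-3t**2 - 135t - 378) + (8225t + 24675)
  -3t**2 - 135t - 378 = (-(3/8225)t - 18/1175)(8225t + 24675) + (0)
Last nonzero remainder: 8225t + 24675. Dividing through by 8225 gives the monic gcd t + 3.

t + 3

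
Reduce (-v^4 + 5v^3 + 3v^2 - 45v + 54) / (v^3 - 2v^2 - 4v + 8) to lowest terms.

(-v^3 + 3v^2 + 9v - 27)/(v^2 - 4)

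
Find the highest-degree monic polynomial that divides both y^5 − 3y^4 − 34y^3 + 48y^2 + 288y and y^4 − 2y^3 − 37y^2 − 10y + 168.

y^2 + 7y + 12

By polynomial division,
  y^5 − 3y^4 − 34y^3 + 48y^2 + 288y = (y − 1)(y^4 − 2y^3 − 37y^2 − 10y + 168) + (y^3 + 21y^2 + 110y + 168)
  y^4 − 2y^3 − 37y^2 − 10y + 168 = (y − 23)(y^3 + 21y^2 + 110y + 168) + (336y^2 + 2352y + 4032)
  y^3 + 21y^2 + 110y + 168 = ((1/336)y + 1/24)(336y^2 + 2352y + 4032) + (0)
Last nonzero remainder: 336y^2 + 2352y + 4032. Dividing through by 336 gives the monic gcd y^2 + 7y + 12.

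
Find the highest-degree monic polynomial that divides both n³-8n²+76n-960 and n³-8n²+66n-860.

Repeated division with remainder:
  n³-8n²+76n-960 = (n³-8n²+66n-860) + (10n-100)
  n³-8n²+66n-860 = ((1/10)n²+(1/5)n+43/5)(10n-100) + (0)
Last nonzero remainder: 10n-100. Dividing through by 10 gives the monic gcd n-10.

n-10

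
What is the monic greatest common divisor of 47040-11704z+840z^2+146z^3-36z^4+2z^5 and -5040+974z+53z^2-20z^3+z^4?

560-46z-11z^2+z^3

Apply the Euclidean algorithm:
  2z^5-36z^4+146z^3+840z^2-11704z+47040 = (2z+4)(z^4-20z^3+53z^2+974z-5040) + (120z^3-1320z^2-5520z+67200)
  z^4-20z^3+53z^2+974z-5040 = ((1/120)z-3/40)(120z^3-1320z^2-5520z+67200) + (0)
Last nonzero remainder: 120z^3-1320z^2-5520z+67200. Dividing through by 120 gives the monic gcd z^3-11z^2-46z+560.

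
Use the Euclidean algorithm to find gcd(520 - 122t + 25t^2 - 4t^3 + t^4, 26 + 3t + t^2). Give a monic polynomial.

26 + 3t + t^2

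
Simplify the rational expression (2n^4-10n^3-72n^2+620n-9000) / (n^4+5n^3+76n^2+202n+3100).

(2n^2-2n-180)/(n^2+9n+62)

By polynomial division,
  2n^4-10n^3-72n^2+620n-9000 = (2)(n^4+5n^3+76n^2+202n+3100) + (-20n^3-224n^2+216n-15200)
  n^4+5n^3+76n^2+202n+3100 = (-(1/20)n+31/100)(-20n^3-224n^2+216n-15200) + ((3906/25)n^2-(15624/25)n+7812)
  -20n^3-224n^2+216n-15200 = (-(250/1953)n-3800/1953)((3906/25)n^2-(15624/25)n+7812) + (0)
Last nonzero remainder: (3906/25)n^2-(15624/25)n+7812. Dividing through by 3906/25 gives the monic gcd n^2-4n+50.
Cancel n^2-4n+50 from numerator and denominator to get the reduced form.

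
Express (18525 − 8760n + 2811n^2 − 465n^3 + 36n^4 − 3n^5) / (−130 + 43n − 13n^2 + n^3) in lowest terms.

(1425 − 345n + 27n^2 − 3n^3)/(−10 + n)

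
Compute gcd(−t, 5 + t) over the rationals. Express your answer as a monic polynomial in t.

1

Repeated division with remainder:
  −t = (−1)(t + 5) + (5)
  t + 5 = ((1/5)t + 1)(5) + (0)
The last nonzero remainder is the constant 5, so the polynomials are coprime and gcd = 1.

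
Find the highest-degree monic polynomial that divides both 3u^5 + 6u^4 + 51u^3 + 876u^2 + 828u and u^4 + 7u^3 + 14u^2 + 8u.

u^2 + u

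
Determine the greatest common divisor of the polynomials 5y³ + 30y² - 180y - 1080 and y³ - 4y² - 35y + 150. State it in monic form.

Euclidean algorithm in ℚ[y]:
  5y³ + 30y² - 180y - 1080 = (5)(y³ - 4y² - 35y + 150) + (50y² - 5y - 1830)
  y³ - 4y² - 35y + 150 = ((1/50)y - 39/500)(50y² - 5y - 1830) + ((121/100)y + 363/50)
  50y² - 5y - 1830 = ((5000/121)y - 30500/121)((121/100)y + 363/50) + (0)
Last nonzero remainder: (121/100)y + 363/50. Dividing through by 121/100 gives the monic gcd y + 6.

y + 6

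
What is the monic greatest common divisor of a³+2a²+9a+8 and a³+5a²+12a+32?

Repeated division with remainder:
  a³+2a²+9a+8 = (a³+5a²+12a+32) + (-3a²-3a-24)
  a³+5a²+12a+32 = (-(1/3)a-4/3)(-3a²-3a-24) + (0)
Last nonzero remainder: -3a²-3a-24. Dividing through by -3 gives the monic gcd a²+a+8.

a²+a+8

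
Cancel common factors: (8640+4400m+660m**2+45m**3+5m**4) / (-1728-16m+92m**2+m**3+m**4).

(20+5m)/(-4+m)

Repeated division with remainder:
  5m**4+45m**3+660m**2+4400m+8640 = (5)(m**4+m**3+92m**2-16m-1728) + (40m**3+200m**2+4480m+17280)
  m**4+m**3+92m**2-16m-1728 = ((1/40)m-1/10)(40m**3+200m**2+4480m+17280) + (0)
Last nonzero remainder: 40m**3+200m**2+4480m+17280. Dividing through by 40 gives the monic gcd m**3+5m**2+112m+432.
Cancel m**3+5m**2+112m+432 from numerator and denominator to get the reduced form.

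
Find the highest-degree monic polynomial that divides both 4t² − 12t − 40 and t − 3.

Apply the Euclidean algorithm:
  4t² − 12t − 40 = (4t)(t − 3) + (−40)
  t − 3 = (−(1/40)t + 3/40)(−40) + (0)
The last nonzero remainder is the constant −40, so the polynomials are coprime and gcd = 1.

1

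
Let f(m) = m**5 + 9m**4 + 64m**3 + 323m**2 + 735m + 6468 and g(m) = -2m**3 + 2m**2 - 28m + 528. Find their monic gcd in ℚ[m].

By polynomial division,
  m**5 + 9m**4 + 64m**3 + 323m**2 + 735m + 6468 = (-(1/2)m**2 - 5m - 30)(-2m**3 + 2m**2 - 28m + 528) + (507m**2 + 2535m + 22308)
  -2m**3 + 2m**2 - 28m + 528 = (-(2/507)m + 4/169)(507m**2 + 2535m + 22308) + (0)
Last nonzero remainder: 507m**2 + 2535m + 22308. Dividing through by 507 gives the monic gcd m**2 + 5m + 44.

m**2 + 5m + 44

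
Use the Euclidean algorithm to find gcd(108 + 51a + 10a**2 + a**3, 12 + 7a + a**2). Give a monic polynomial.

4 + a

Repeated division with remainder:
  a**3 + 10a**2 + 51a + 108 = (a + 3)(a**2 + 7a + 12) + (18a + 72)
  a**2 + 7a + 12 = ((1/18)a + 1/6)(18a + 72) + (0)
Last nonzero remainder: 18a + 72. Dividing through by 18 gives the monic gcd a + 4.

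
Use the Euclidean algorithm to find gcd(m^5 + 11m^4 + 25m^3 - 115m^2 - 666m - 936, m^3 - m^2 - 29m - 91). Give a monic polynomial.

m^2 + 6m + 13

Repeated division with remainder:
  m^5 + 11m^4 + 25m^3 - 115m^2 - 666m - 936 = (m^2 + 12m + 66)(m^3 - m^2 - 29m - 91) + (390m^2 + 2340m + 5070)
  m^3 - m^2 - 29m - 91 = ((1/390)m - 7/390)(390m^2 + 2340m + 5070) + (0)
Last nonzero remainder: 390m^2 + 2340m + 5070. Dividing through by 390 gives the monic gcd m^2 + 6m + 13.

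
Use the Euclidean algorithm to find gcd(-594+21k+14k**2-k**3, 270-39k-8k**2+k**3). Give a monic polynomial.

Repeated division with remainder:
  -k**3+14k**2+21k-594 = (-1)(k**3-8k**2-39k+270) + (6k**2-18k-324)
  k**3-8k**2-39k+270 = ((1/6)k-5/6)(6k**2-18k-324) + (0)
Last nonzero remainder: 6k**2-18k-324. Dividing through by 6 gives the monic gcd k**2-3k-54.

-54-3k+k**2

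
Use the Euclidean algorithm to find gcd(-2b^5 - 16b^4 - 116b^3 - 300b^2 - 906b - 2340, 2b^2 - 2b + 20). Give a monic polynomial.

By polynomial division,
  -2b^5 - 16b^4 - 116b^3 - 300b^2 - 906b - 2340 = (-b^3 - 9b^2 - 57b - 117)(2b^2 - 2b + 20) + (0)
Last nonzero remainder: 2b^2 - 2b + 20. Dividing through by 2 gives the monic gcd b^2 - b + 10.

b^2 - b + 10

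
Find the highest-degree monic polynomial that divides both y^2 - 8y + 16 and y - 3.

1

Euclidean algorithm in ℚ[y]:
  y^2 - 8y + 16 = (y - 5)(y - 3) + (1)
  y - 3 = (y - 3)(1) + (0)
The last nonzero remainder is the constant 1, so the polynomials are coprime and gcd = 1.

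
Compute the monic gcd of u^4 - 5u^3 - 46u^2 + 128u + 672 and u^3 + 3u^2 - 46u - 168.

By polynomial division,
  u^4 - 5u^3 - 46u^2 + 128u + 672 = (u - 8)(u^3 + 3u^2 - 46u - 168) + (24u^2 - 72u - 672)
  u^3 + 3u^2 - 46u - 168 = ((1/24)u + 1/4)(24u^2 - 72u - 672) + (0)
Last nonzero remainder: 24u^2 - 72u - 672. Dividing through by 24 gives the monic gcd u^2 - 3u - 28.

u^2 - 3u - 28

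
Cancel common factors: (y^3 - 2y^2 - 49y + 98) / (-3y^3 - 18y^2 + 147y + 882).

(-y + 2)/(3y + 18)

Apply the Euclidean algorithm:
  y^3 - 2y^2 - 49y + 98 = (-1/3)(-3y^3 - 18y^2 + 147y + 882) + (-8y^2 + 392)
  -3y^3 - 18y^2 + 147y + 882 = ((3/8)y + 9/4)(-8y^2 + 392) + (0)
Last nonzero remainder: -8y^2 + 392. Dividing through by -8 gives the monic gcd y^2 - 49.
Cancel y^2 - 49 from numerator and denominator to get the reduced form.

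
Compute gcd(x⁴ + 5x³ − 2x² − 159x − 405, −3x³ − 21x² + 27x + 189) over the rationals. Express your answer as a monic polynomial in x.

x + 3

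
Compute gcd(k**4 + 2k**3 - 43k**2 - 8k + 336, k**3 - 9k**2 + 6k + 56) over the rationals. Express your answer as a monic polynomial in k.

Apply the Euclidean algorithm:
  k**4 + 2k**3 - 43k**2 - 8k + 336 = (k + 11)(k**3 - 9k**2 + 6k + 56) + (50k**2 - 130k - 280)
  k**3 - 9k**2 + 6k + 56 = ((1/50)k - 16/125)(50k**2 - 130k - 280) + (-(126/25)k + 504/25)
  50k**2 - 130k - 280 = (-(625/63)k - 125/9)(-(126/25)k + 504/25) + (0)
Last nonzero remainder: -(126/25)k + 504/25. Dividing through by -126/25 gives the monic gcd k - 4.

k - 4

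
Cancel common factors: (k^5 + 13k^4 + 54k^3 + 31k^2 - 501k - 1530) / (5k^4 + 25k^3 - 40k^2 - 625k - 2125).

(k^2 + 3k - 18)/(5k - 25)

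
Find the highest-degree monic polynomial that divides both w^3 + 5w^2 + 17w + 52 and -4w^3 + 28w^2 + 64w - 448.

w + 4

Repeated division with remainder:
  w^3 + 5w^2 + 17w + 52 = (-1/4)(-4w^3 + 28w^2 + 64w - 448) + (12w^2 + 33w - 60)
  -4w^3 + 28w^2 + 64w - 448 = (-(1/3)w + 13/4)(12w^2 + 33w - 60) + (-(253/4)w - 253)
  12w^2 + 33w - 60 = (-(48/253)w + 60/253)(-(253/4)w - 253) + (0)
Last nonzero remainder: -(253/4)w - 253. Dividing through by -253/4 gives the monic gcd w + 4.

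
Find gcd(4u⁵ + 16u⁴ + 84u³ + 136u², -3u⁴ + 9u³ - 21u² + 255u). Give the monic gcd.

Repeated division with remainder:
  4u⁵ + 16u⁴ + 84u³ + 136u² = (-(4/3)u - 28/3)(-3u⁴ + 9u³ - 21u² + 255u) + (140u³ + 280u² + 2380u)
  -3u⁴ + 9u³ - 21u² + 255u = (-(3/140)u + 3/28)(140u³ + 280u² + 2380u) + (0)
Last nonzero remainder: 140u³ + 280u² + 2380u. Dividing through by 140 gives the monic gcd u³ + 2u² + 17u.

u³ + 2u² + 17u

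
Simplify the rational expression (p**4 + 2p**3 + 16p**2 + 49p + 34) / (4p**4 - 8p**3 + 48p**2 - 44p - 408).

(p + 1)/(4p - 12)

Euclidean algorithm in ℚ[p]:
  p**4 + 2p**3 + 16p**2 + 49p + 34 = (1/4)(4p**4 - 8p**3 + 48p**2 - 44p - 408) + (4p**3 + 4p**2 + 60p + 136)
  4p**4 - 8p**3 + 48p**2 - 44p - 408 = (p - 3)(4p**3 + 4p**2 + 60p + 136) + (0)
Last nonzero remainder: 4p**3 + 4p**2 + 60p + 136. Dividing through by 4 gives the monic gcd p**3 + p**2 + 15p + 34.
Cancel p**3 + p**2 + 15p + 34 from numerator and denominator to get the reduced form.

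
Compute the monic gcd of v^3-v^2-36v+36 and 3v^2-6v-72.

By polynomial division,
  v^3-v^2-36v+36 = ((1/3)v+1/3)(3v^2-6v-72) + (-10v+60)
  3v^2-6v-72 = (-(3/10)v-6/5)(-10v+60) + (0)
Last nonzero remainder: -10v+60. Dividing through by -10 gives the monic gcd v-6.

v-6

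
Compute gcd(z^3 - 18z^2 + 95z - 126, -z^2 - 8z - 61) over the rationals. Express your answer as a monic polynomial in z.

1

Repeated division with remainder:
  z^3 - 18z^2 + 95z - 126 = (-z + 26)(-z^2 - 8z - 61) + (242z + 1460)
  -z^2 - 8z - 61 = (-(1/242)z - 119/14641)(242z + 1460) + (-719361/14641)
  242z + 1460 = (-(3543122/719361)z - 21375860/719361)(-719361/14641) + (0)
The last nonzero remainder is the constant -719361/14641, so the polynomials are coprime and gcd = 1.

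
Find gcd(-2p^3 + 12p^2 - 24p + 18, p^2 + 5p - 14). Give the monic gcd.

By polynomial division,
  -2p^3 + 12p^2 - 24p + 18 = (-2p + 22)(p^2 + 5p - 14) + (-162p + 326)
  p^2 + 5p - 14 = (-(1/162)p - 284/6561)(-162p + 326) + (730/6561)
  -162p + 326 = (-(531441/365)p + 1069443/365)(730/6561) + (0)
The last nonzero remainder is the constant 730/6561, so the polynomials are coprime and gcd = 1.

1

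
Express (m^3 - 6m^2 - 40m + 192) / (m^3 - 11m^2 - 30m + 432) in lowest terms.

By polynomial division,
  m^3 - 6m^2 - 40m + 192 = (m^3 - 11m^2 - 30m + 432) + (5m^2 - 10m - 240)
  m^3 - 11m^2 - 30m + 432 = ((1/5)m - 9/5)(5m^2 - 10m - 240) + (0)
Last nonzero remainder: 5m^2 - 10m - 240. Dividing through by 5 gives the monic gcd m^2 - 2m - 48.
Cancel m^2 - 2m - 48 from numerator and denominator to get the reduced form.

(m - 4)/(m - 9)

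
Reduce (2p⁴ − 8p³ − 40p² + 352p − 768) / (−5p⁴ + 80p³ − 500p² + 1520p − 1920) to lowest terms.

Repeated division with remainder:
  2p⁴ − 8p³ − 40p² + 352p − 768 = (−2/5)(−5p⁴ + 80p³ − 500p² + 1520p − 1920) + (24p³ − 240p² + 960p − 1536)
  −5p⁴ + 80p³ − 500p² + 1520p − 1920 = (−(5/24)p + 5/4)(24p³ − 240p² + 960p − 1536) + (0)
Last nonzero remainder: 24p³ − 240p² + 960p − 1536. Dividing through by 24 gives the monic gcd p³ − 10p² + 40p − 64.
Cancel p³ − 10p² + 40p − 64 from numerator and denominator to get the reduced form.

(−2p − 12)/(5p − 30)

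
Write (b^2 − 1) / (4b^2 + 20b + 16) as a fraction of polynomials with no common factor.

(b − 1)/(4b + 16)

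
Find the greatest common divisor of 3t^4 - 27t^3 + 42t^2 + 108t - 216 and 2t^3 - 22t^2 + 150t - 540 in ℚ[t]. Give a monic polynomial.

t - 6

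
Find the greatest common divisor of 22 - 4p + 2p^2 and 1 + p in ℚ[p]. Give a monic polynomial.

Apply the Euclidean algorithm:
  2p^2 - 4p + 22 = (2p - 6)(p + 1) + (28)
  p + 1 = ((1/28)p + 1/28)(28) + (0)
The last nonzero remainder is the constant 28, so the polynomials are coprime and gcd = 1.

1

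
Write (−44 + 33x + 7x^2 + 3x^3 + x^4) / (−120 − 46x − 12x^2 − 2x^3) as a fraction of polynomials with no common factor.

(11 − 11x + x^2 − x^3)/(30 + 4x + 2x^2)

Euclidean algorithm in ℚ[x]:
  x^4 + 3x^3 + 7x^2 + 33x − 44 = (−(1/2)x + 3/2)(−2x^3 − 12x^2 − 46x − 120) + (2x^2 + 42x + 136)
  −2x^3 − 12x^2 − 46x − 120 = (−x + 15)(2x^2 + 42x + 136) + (−540x − 2160)
  2x^2 + 42x + 136 = (−(1/270)x − 17/270)(−540x − 2160) + (0)
Last nonzero remainder: −540x − 2160. Dividing through by −540 gives the monic gcd x + 4.
Cancel x + 4 from numerator and denominator to get the reduced form.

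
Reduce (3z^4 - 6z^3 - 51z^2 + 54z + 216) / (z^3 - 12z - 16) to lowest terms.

Apply the Euclidean algorithm:
  3z^4 - 6z^3 - 51z^2 + 54z + 216 = (3z - 6)(z^3 - 12z - 16) + (-15z^2 + 30z + 120)
  z^3 - 12z - 16 = (-(1/15)z - 2/15)(-15z^2 + 30z + 120) + (0)
Last nonzero remainder: -15z^2 + 30z + 120. Dividing through by -15 gives the monic gcd z^2 - 2z - 8.
Cancel z^2 - 2z - 8 from numerator and denominator to get the reduced form.

(3z^2 - 27)/(z + 2)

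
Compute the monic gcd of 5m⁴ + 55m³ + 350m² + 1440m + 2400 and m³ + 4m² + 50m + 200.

Euclidean algorithm in ℚ[m]:
  5m⁴ + 55m³ + 350m² + 1440m + 2400 = (5m + 35)(m³ + 4m² + 50m + 200) + (-40m² - 1310m - 4600)
  m³ + 4m² + 50m + 200 = (-(1/40)m + 23/32)(-40m² - 1310m - 4600) + ((14025/16)m + 14025/4)
  -40m² - 1310m - 4600 = (-(128/2805)m - 736/561)((14025/16)m + 14025/4) + (0)
Last nonzero remainder: (14025/16)m + 14025/4. Dividing through by 14025/16 gives the monic gcd m + 4.

m + 4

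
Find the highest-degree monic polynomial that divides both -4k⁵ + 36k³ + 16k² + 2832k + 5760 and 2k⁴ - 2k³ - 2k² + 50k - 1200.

k³ + 4k² + 19k + 120

Apply the Euclidean algorithm:
  -4k⁵ + 36k³ + 16k² + 2832k + 5760 = (-2k - 2)(2k⁴ - 2k³ - 2k² + 50k - 1200) + (28k³ + 112k² + 532k + 3360)
  2k⁴ - 2k³ - 2k² + 50k - 1200 = ((1/14)k - 5/14)(28k³ + 112k² + 532k + 3360) + (0)
Last nonzero remainder: 28k³ + 112k² + 532k + 3360. Dividing through by 28 gives the monic gcd k³ + 4k² + 19k + 120.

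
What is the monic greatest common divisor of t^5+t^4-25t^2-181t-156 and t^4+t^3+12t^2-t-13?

By polynomial division,
  t^5+t^4-25t^2-181t-156 = (t)(t^4+t^3+12t^2-t-13) + (-12t^3-24t^2-168t-156)
  t^4+t^3+12t^2-t-13 = (-(1/12)t+1/12)(-12t^3-24t^2-168t-156) + (0)
Last nonzero remainder: -12t^3-24t^2-168t-156. Dividing through by -12 gives the monic gcd t^3+2t^2+14t+13.

t^3+2t^2+14t+13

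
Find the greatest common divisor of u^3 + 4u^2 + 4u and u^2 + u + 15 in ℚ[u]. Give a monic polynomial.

1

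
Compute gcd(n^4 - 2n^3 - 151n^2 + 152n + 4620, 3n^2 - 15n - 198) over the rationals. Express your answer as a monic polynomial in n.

By polynomial division,
  n^4 - 2n^3 - 151n^2 + 152n + 4620 = ((1/3)n^2 + n - 70/3)(3n^2 - 15n - 198) + (0)
Last nonzero remainder: 3n^2 - 15n - 198. Dividing through by 3 gives the monic gcd n^2 - 5n - 66.

n^2 - 5n - 66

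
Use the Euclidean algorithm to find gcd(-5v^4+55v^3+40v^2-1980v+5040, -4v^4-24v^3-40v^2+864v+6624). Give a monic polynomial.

By polynomial division,
  -5v^4+55v^3+40v^2-1980v+5040 = (5/4)(-4v^4-24v^3-40v^2+864v+6624) + (85v^3+90v^2-3060v-3240)
  -4v^4-24v^3-40v^2+864v+6624 = (-(4/85)v-336/1445)(85v^3+90v^2-3060v-3240) + (-(47128/289)v^2+1696608/289)
  85v^3+90v^2-3060v-3240 = (-(24565/47128)v-13005/23564)(-(47128/289)v^2+1696608/289) + (0)
Last nonzero remainder: -(47128/289)v^2+1696608/289. Dividing through by -47128/289 gives the monic gcd v^2-36.

v^2-36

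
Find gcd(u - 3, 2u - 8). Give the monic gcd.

By polynomial division,
  u - 3 = (1/2)(2u - 8) + (1)
  2u - 8 = (2u - 8)(1) + (0)
The last nonzero remainder is the constant 1, so the polynomials are coprime and gcd = 1.

1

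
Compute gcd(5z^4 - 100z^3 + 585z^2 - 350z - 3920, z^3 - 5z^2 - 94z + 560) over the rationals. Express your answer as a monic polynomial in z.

z^2 - 15z + 56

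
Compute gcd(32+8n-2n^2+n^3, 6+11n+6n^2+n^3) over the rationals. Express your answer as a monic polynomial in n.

2+n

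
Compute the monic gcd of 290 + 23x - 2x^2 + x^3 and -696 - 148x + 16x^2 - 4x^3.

58 - 7x + x^2

Apply the Euclidean algorithm:
  x^3 - 2x^2 + 23x + 290 = (-1/4)(-4x^3 + 16x^2 - 148x - 696) + (2x^2 - 14x + 116)
  -4x^3 + 16x^2 - 148x - 696 = (-2x - 6)(2x^2 - 14x + 116) + (0)
Last nonzero remainder: 2x^2 - 14x + 116. Dividing through by 2 gives the monic gcd x^2 - 7x + 58.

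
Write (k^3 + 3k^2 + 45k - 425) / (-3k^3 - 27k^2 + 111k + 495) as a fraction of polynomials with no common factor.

Repeated division with remainder:
  k^3 + 3k^2 + 45k - 425 = (-1/3)(-3k^3 - 27k^2 + 111k + 495) + (-6k^2 + 82k - 260)
  -3k^3 - 27k^2 + 111k + 495 = ((1/2)k + 34/3)(-6k^2 + 82k - 260) + (-(2065/3)k + 10325/3)
  -6k^2 + 82k - 260 = ((18/2065)k - 156/2065)(-(2065/3)k + 10325/3) + (0)
Last nonzero remainder: -(2065/3)k + 10325/3. Dividing through by -2065/3 gives the monic gcd k - 5.
Cancel k - 5 from numerator and denominator to get the reduced form.

(-k^2 - 8k - 85)/(3k^2 + 42k + 99)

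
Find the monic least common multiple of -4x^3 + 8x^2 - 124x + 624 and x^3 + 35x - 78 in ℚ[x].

Apply the Euclidean algorithm:
  -4x^3 + 8x^2 - 124x + 624 = (-4)(x^3 + 35x - 78) + (8x^2 + 16x + 312)
  x^3 + 35x - 78 = ((1/8)x - 1/4)(8x^2 + 16x + 312) + (0)
Last nonzero remainder: 8x^2 + 16x + 312. Dividing through by 8 gives the monic gcd x^2 + 2x + 39.
Then lcm(f, g) = f·g / gcd(f, g); expanding and making the result monic gives the answer.

x^4 - 4x^3 + 35x^2 - 218x + 312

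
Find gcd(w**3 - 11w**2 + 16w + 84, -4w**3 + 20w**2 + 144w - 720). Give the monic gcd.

Euclidean algorithm in ℚ[w]:
  w**3 - 11w**2 + 16w + 84 = (-1/4)(-4w**3 + 20w**2 + 144w - 720) + (-6w**2 + 52w - 96)
  -4w**3 + 20w**2 + 144w - 720 = ((2/3)w + 22/9)(-6w**2 + 52w - 96) + ((728/9)w - 1456/3)
  -6w**2 + 52w - 96 = (-(27/364)w + 18/91)((728/9)w - 1456/3) + (0)
Last nonzero remainder: (728/9)w - 1456/3. Dividing through by 728/9 gives the monic gcd w - 6.

w - 6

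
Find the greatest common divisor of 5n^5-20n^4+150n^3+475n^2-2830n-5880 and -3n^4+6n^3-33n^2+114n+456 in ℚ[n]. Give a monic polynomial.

n^2-2n-8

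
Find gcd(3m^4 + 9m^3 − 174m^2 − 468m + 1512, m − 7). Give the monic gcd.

By polynomial division,
  3m^4 + 9m^3 − 174m^2 − 468m + 1512 = (3m^3 + 30m^2 + 36m − 216)(m − 7) + (0)
The last nonzero remainder m − 7 is already monic.

m − 7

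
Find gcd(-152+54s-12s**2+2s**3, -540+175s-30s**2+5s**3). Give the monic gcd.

-4+s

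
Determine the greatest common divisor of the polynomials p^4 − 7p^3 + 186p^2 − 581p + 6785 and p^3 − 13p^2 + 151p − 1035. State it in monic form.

p^2 − 4p + 115

By polynomial division,
  p^4 − 7p^3 + 186p^2 − 581p + 6785 = (p + 6)(p^3 − 13p^2 + 151p − 1035) + (113p^2 − 452p + 12995)
  p^3 − 13p^2 + 151p − 1035 = ((1/113)p − 9/113)(113p^2 − 452p + 12995) + (0)
Last nonzero remainder: 113p^2 − 452p + 12995. Dividing through by 113 gives the monic gcd p^2 − 4p + 115.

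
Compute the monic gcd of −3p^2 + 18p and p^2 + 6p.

By polynomial division,
  −3p^2 + 18p = (−3)(p^2 + 6p) + (36p)
  p^2 + 6p = ((1/36)p + 1/6)(36p) + (0)
Last nonzero remainder: 36p. Dividing through by 36 gives the monic gcd p.

p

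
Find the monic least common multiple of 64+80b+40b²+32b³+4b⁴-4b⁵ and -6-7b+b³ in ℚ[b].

By polynomial division,
  -4b⁵+4b⁴+32b³+40b²+80b+64 = (-4b²+4b+4)(b³-7b-6) + (44b²+132b+88)
  b³-7b-6 = ((1/44)b-3/44)(44b²+132b+88) + (0)
Last nonzero remainder: 44b²+132b+88. Dividing through by 44 gives the monic gcd b²+3b+2.
Then lcm(f, g) = f·g / gcd(f, g); expanding and making the result monic gives the answer.

48+44b+10b²+14b³-5b⁴-4b⁵+b⁶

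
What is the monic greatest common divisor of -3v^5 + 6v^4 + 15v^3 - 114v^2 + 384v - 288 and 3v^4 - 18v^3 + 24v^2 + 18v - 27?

Repeated division with remainder:
  -3v^5 + 6v^4 + 15v^3 - 114v^2 + 384v - 288 = (-v - 4)(3v^4 - 18v^3 + 24v^2 + 18v - 27) + (-33v^3 + 429v - 396)
  3v^4 - 18v^3 + 24v^2 + 18v - 27 = (-(1/11)v + 6/11)(-33v^3 + 429v - 396) + (63v^2 - 252v + 189)
  -33v^3 + 429v - 396 = (-(11/21)v - 44/21)(63v^2 - 252v + 189) + (0)
Last nonzero remainder: 63v^2 - 252v + 189. Dividing through by 63 gives the monic gcd v^2 - 4v + 3.

v^2 - 4v + 3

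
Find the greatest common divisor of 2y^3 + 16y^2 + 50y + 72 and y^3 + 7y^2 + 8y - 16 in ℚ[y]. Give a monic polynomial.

y + 4

Apply the Euclidean algorithm:
  2y^3 + 16y^2 + 50y + 72 = (2)(y^3 + 7y^2 + 8y - 16) + (2y^2 + 34y + 104)
  y^3 + 7y^2 + 8y - 16 = ((1/2)y - 5)(2y^2 + 34y + 104) + (126y + 504)
  2y^2 + 34y + 104 = ((1/63)y + 13/63)(126y + 504) + (0)
Last nonzero remainder: 126y + 504. Dividing through by 126 gives the monic gcd y + 4.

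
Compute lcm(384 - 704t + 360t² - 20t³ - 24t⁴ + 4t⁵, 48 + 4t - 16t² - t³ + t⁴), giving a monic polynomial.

576 - 576t - 244t² + 244t³ + 29t⁴ - 29t⁵ - t⁶ + t⁷

Repeated division with remainder:
  4t⁵ - 24t⁴ - 20t³ + 360t² - 704t + 384 = (4t - 20)(t⁴ - t³ - 16t² + 4t + 48) + (24t³ + 24t² - 816t + 1344)
  t⁴ - t³ - 16t² + 4t + 48 = ((1/24)t - 1/12)(24t³ + 24t² - 816t + 1344) + (20t² - 120t + 160)
  24t³ + 24t² - 816t + 1344 = ((6/5)t + 42/5)(20t² - 120t + 160) + (0)
Last nonzero remainder: 20t² - 120t + 160. Dividing through by 20 gives the monic gcd t² - 6t + 8.
Then lcm(f, g) = f·g / gcd(f, g); expanding and making the result monic gives the answer.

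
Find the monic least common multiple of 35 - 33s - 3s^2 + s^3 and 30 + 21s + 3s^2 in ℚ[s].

70 - 31s - 39s^2 - s^3 + s^4

Apply the Euclidean algorithm:
  s^3 - 3s^2 - 33s + 35 = ((1/3)s - 10/3)(3s^2 + 21s + 30) + (27s + 135)
  3s^2 + 21s + 30 = ((1/9)s + 2/9)(27s + 135) + (0)
Last nonzero remainder: 27s + 135. Dividing through by 27 gives the monic gcd s + 5.
Then lcm(f, g) = f·g / gcd(f, g); expanding and making the result monic gives the answer.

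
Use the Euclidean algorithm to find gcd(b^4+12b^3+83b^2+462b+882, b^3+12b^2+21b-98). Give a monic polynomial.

b+7

Euclidean algorithm in ℚ[b]:
  b^4+12b^3+83b^2+462b+882 = (b)(b^3+12b^2+21b-98) + (62b^2+560b+882)
  b^3+12b^2+21b-98 = ((1/62)b+46/961)(62b^2+560b+882) + (-(19250/961)b-134750/961)
  62b^2+560b+882 = (-(29791/9625)b-8649/1375)(-(19250/961)b-134750/961) + (0)
Last nonzero remainder: -(19250/961)b-134750/961. Dividing through by -19250/961 gives the monic gcd b+7.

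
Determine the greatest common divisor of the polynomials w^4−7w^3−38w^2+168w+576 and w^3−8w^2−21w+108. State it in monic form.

w+4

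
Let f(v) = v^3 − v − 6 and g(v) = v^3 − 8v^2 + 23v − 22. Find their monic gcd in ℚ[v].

v − 2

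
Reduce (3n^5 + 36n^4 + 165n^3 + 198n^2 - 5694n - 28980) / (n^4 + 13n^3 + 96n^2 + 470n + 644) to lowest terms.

Euclidean algorithm in ℚ[n]:
  3n^5 + 36n^4 + 165n^3 + 198n^2 - 5694n - 28980 = (3n - 3)(n^4 + 13n^3 + 96n^2 + 470n + 644) + (-84n^3 - 924n^2 - 6216n - 27048)
  n^4 + 13n^3 + 96n^2 + 470n + 644 = (-(1/84)n - 1/42)(-84n^3 - 924n^2 - 6216n - 27048) + (0)
Last nonzero remainder: -84n^3 - 924n^2 - 6216n - 27048. Dividing through by -84 gives the monic gcd n^3 + 11n^2 + 74n + 322.
Cancel n^3 + 11n^2 + 74n + 322 from numerator and denominator to get the reduced form.

(3n^2 + 3n - 90)/(n + 2)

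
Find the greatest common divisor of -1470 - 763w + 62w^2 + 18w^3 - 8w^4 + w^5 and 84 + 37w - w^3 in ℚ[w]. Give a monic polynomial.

-21 - 4w + w^2

Repeated division with remainder:
  w^5 - 8w^4 + 18w^3 + 62w^2 - 763w - 1470 = (-w^2 + 8w - 55)(-w^3 + 37w + 84) + (-150w^2 + 600w + 3150)
  -w^3 + 37w + 84 = ((1/150)w + 2/75)(-150w^2 + 600w + 3150) + (0)
Last nonzero remainder: -150w^2 + 600w + 3150. Dividing through by -150 gives the monic gcd w^2 - 4w - 21.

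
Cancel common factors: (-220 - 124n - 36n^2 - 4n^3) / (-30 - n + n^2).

(-44 - 16n - 4n^2)/(-6 + n)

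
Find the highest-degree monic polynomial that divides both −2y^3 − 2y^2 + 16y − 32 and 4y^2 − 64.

y + 4

By polynomial division,
  −2y^3 − 2y^2 + 16y − 32 = (−(1/2)y − 1/2)(4y^2 − 64) + (−16y − 64)
  4y^2 − 64 = (−(1/4)y + 1)(−16y − 64) + (0)
Last nonzero remainder: −16y − 64. Dividing through by −16 gives the monic gcd y + 4.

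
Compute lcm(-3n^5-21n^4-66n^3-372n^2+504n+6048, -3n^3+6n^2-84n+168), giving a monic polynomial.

n^6+5n^5+8n^4+80n^3-416n^2-1680n+4032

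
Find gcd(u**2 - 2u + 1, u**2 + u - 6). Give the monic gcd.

1

Apply the Euclidean algorithm:
  u**2 - 2u + 1 = (u**2 + u - 6) + (-3u + 7)
  u**2 + u - 6 = (-(1/3)u - 10/9)(-3u + 7) + (16/9)
  -3u + 7 = (-(27/16)u + 63/16)(16/9) + (0)
The last nonzero remainder is the constant 16/9, so the polynomials are coprime and gcd = 1.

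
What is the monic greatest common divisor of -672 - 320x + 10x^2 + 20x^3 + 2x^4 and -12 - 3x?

4 + x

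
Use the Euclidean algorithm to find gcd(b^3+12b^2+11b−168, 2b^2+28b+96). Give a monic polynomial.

b+8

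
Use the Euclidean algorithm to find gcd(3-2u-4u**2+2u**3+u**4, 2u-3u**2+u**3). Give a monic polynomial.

Apply the Euclidean algorithm:
  u**4+2u**3-4u**2-2u+3 = (u+5)(u**3-3u**2+2u) + (9u**2-12u+3)
  u**3-3u**2+2u = ((1/9)u-5/27)(9u**2-12u+3) + (-(5/9)u+5/9)
  9u**2-12u+3 = (-(81/5)u+27/5)(-(5/9)u+5/9) + (0)
Last nonzero remainder: -(5/9)u+5/9. Dividing through by -5/9 gives the monic gcd u-1.

-1+u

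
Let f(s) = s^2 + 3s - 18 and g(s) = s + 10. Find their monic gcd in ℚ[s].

1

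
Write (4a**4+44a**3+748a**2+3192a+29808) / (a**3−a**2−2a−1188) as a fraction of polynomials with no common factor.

Apply the Euclidean algorithm:
  4a**4+44a**3+748a**2+3192a+29808 = (4a+48)(a**3−a**2−2a−1188) + (804a**2+8040a+86832)
  a**3−a**2−2a−1188 = ((1/804)a−11/804)(804a**2+8040a+86832) + (0)
Last nonzero remainder: 804a**2+8040a+86832. Dividing through by 804 gives the monic gcd a**2+10a+108.
Cancel a**2+10a+108 from numerator and denominator to get the reduced form.

(4a**2+4a+276)/(a−11)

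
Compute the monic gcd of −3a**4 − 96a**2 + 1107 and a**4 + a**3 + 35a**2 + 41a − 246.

Euclidean algorithm in ℚ[a]:
  −3a**4 − 96a**2 + 1107 = (−3)(a**4 + a**3 + 35a**2 + 41a − 246) + (3a**3 + 9a**2 + 123a + 369)
  a**4 + a**3 + 35a**2 + 41a − 246 = ((1/3)a − 2/3)(3a**3 + 9a**2 + 123a + 369) + (0)
Last nonzero remainder: 3a**3 + 9a**2 + 123a + 369. Dividing through by 3 gives the monic gcd a**3 + 3a**2 + 41a + 123.

a**3 + 3a**2 + 41a + 123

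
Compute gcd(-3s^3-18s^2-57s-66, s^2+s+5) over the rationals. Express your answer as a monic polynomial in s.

Euclidean algorithm in ℚ[s]:
  -3s^3-18s^2-57s-66 = (-3s-15)(s^2+s+5) + (-27s+9)
  s^2+s+5 = (-(1/27)s-4/81)(-27s+9) + (49/9)
  -27s+9 = (-(243/49)s+81/49)(49/9) + (0)
The last nonzero remainder is the constant 49/9, so the polynomials are coprime and gcd = 1.

1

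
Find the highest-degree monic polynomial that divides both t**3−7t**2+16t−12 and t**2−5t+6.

t**2−5t+6

Repeated division with remainder:
  t**3−7t**2+16t−12 = (t−2)(t**2−5t+6) + (0)
The last nonzero remainder t**2−5t+6 is already monic.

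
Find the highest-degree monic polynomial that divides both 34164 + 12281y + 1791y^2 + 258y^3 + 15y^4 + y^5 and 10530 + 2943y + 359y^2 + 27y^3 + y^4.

117 + 8y + y^2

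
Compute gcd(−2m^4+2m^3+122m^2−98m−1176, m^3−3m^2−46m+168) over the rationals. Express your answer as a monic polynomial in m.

m^2+3m−28

Repeated division with remainder:
  −2m^4+2m^3+122m^2−98m−1176 = (−2m−4)(m^3−3m^2−46m+168) + (18m^2+54m−504)
  m^3−3m^2−46m+168 = ((1/18)m−1/3)(18m^2+54m−504) + (0)
Last nonzero remainder: 18m^2+54m−504. Dividing through by 18 gives the monic gcd m^2+3m−28.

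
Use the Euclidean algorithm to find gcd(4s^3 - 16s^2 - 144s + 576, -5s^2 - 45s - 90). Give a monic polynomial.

Euclidean algorithm in ℚ[s]:
  4s^3 - 16s^2 - 144s + 576 = (-(4/5)s + 52/5)(-5s^2 - 45s - 90) + (252s + 1512)
  -5s^2 - 45s - 90 = (-(5/252)s - 5/84)(252s + 1512) + (0)
Last nonzero remainder: 252s + 1512. Dividing through by 252 gives the monic gcd s + 6.

s + 6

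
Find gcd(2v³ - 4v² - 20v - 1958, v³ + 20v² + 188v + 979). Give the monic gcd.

v² + 9v + 89

Euclidean algorithm in ℚ[v]:
  2v³ - 4v² - 20v - 1958 = (2)(v³ + 20v² + 188v + 979) + (-44v² - 396v - 3916)
  v³ + 20v² + 188v + 979 = (-(1/44)v - 1/4)(-44v² - 396v - 3916) + (0)
Last nonzero remainder: -44v² - 396v - 3916. Dividing through by -44 gives the monic gcd v² + 9v + 89.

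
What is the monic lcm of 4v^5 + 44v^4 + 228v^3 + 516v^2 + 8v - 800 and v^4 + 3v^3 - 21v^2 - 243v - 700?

v^6 + 4v^5 - 20v^4 - 270v^3 - 901v^2 - 214v + 1400

Euclidean algorithm in ℚ[v]:
  4v^5 + 44v^4 + 228v^3 + 516v^2 + 8v - 800 = (4v + 32)(v^4 + 3v^3 - 21v^2 - 243v - 700) + (216v^3 + 2160v^2 + 10584v + 21600)
  v^4 + 3v^3 - 21v^2 - 243v - 700 = ((1/216)v - 7/216)(216v^3 + 2160v^2 + 10584v + 21600) + (0)
Last nonzero remainder: 216v^3 + 2160v^2 + 10584v + 21600. Dividing through by 216 gives the monic gcd v^3 + 10v^2 + 49v + 100.
Then lcm(f, g) = f·g / gcd(f, g); expanding and making the result monic gives the answer.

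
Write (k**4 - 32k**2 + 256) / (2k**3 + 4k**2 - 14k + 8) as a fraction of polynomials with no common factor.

(k**3 - 4k**2 - 16k + 64)/(2k**2 - 4k + 2)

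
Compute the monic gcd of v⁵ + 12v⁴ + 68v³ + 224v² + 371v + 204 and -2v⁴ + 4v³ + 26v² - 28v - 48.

Euclidean algorithm in ℚ[v]:
  v⁵ + 12v⁴ + 68v³ + 224v² + 371v + 204 = (-(1/2)v - 7)(-2v⁴ + 4v³ + 26v² - 28v - 48) + (109v³ + 392v² + 151v - 132)
  -2v⁴ + 4v³ + 26v² - 28v - 48 = (-(2/109)v + 1220/11881)(109v³ + 392v² + 151v - 132) + (-(136416/11881)v² - (545664/11881)v - 409248/11881)
  109v³ + 392v² + 151v - 132 = (-(1295029/136416)v + 130691/34104)(-(136416/11881)v² - (545664/11881)v - 409248/11881) + (0)
Last nonzero remainder: -(136416/11881)v² - (545664/11881)v - 409248/11881. Dividing through by -136416/11881 gives the monic gcd v² + 4v + 3.

v² + 4v + 3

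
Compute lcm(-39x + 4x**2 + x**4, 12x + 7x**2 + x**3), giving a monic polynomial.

-468x - 225x**2 - 11x**3 + 16x**4 + 7x**5 + x**6

Repeated division with remainder:
  x**4 + 4x**2 - 39x = (x - 7)(x**3 + 7x**2 + 12x) + (41x**2 + 45x)
  x**3 + 7x**2 + 12x = ((1/41)x + 242/1681)(41x**2 + 45x) + ((9282/1681)x)
  41x**2 + 45x = ((68921/9282)x + 25215/3094)((9282/1681)x) + (0)
Last nonzero remainder: (9282/1681)x. Dividing through by 9282/1681 gives the monic gcd x.
Then lcm(f, g) = f·g / gcd(f, g); expanding and making the result monic gives the answer.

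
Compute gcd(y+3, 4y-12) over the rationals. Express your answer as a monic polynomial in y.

Apply the Euclidean algorithm:
  y+3 = (1/4)(4y-12) + (6)
  4y-12 = ((2/3)y-2)(6) + (0)
The last nonzero remainder is the constant 6, so the polynomials are coprime and gcd = 1.

1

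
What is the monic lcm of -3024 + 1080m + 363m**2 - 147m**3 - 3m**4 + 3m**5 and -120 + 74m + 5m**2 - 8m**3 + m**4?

By polynomial division,
  3m**5 - 3m**4 - 147m**3 + 363m**2 + 1080m - 3024 = (3m + 21)(m**4 - 8m**3 + 5m**2 + 74m - 120) + (6m**3 + 36m**2 - 114m - 504)
  m**4 - 8m**3 + 5m**2 + 74m - 120 = ((1/6)m - 7/3)(6m**3 + 36m**2 - 114m - 504) + (108m**2 - 108m - 1296)
  6m**3 + 36m**2 - 114m - 504 = ((1/18)m + 7/18)(108m**2 - 108m - 1296) + (0)
Last nonzero remainder: 108m**2 - 108m - 1296. Dividing through by 108 gives the monic gcd m**2 - m - 12.
Then lcm(f, g) = f·g / gcd(f, g); expanding and making the result monic gives the answer.

-10080 + 10656m - 2318m**2 - 977m**3 + 454m**4 - 32m**5 - 8m**6 + m**7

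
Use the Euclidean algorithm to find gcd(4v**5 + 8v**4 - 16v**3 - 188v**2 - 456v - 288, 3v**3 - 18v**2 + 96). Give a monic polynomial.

Apply the Euclidean algorithm:
  4v**5 + 8v**4 - 16v**3 - 188v**2 - 456v - 288 = ((4/3)v**2 + (32/3)v + 176/3)(3v**3 - 18v**2 + 96) + (740v**2 - 1480v - 5920)
  3v**3 - 18v**2 + 96 = ((3/740)v - 3/185)(740v**2 - 1480v - 5920) + (0)
Last nonzero remainder: 740v**2 - 1480v - 5920. Dividing through by 740 gives the monic gcd v**2 - 2v - 8.

v**2 - 2v - 8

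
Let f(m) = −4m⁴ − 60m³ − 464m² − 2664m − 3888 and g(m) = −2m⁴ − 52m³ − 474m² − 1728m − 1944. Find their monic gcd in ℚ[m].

By polynomial division,
  −4m⁴ − 60m³ − 464m² − 2664m − 3888 = (2)(−2m⁴ − 52m³ − 474m² − 1728m − 1944) + (44m³ + 484m² + 792m)
  −2m⁴ − 52m³ − 474m² − 1728m − 1944 = (−(1/22)m − 15/22)(44m³ + 484m² + 792m) + (−108m² − 1188m − 1944)
  44m³ + 484m² + 792m = (−(11/27)m)(−108m² − 1188m − 1944) + (0)
Last nonzero remainder: −108m² − 1188m − 1944. Dividing through by −108 gives the monic gcd m² + 11m + 18.

m² + 11m + 18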